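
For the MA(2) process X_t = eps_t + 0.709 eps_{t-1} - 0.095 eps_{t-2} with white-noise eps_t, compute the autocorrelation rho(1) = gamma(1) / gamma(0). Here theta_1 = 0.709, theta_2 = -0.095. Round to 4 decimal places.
\rho(1) = 0.4245

For an MA(q) process with theta_0 = 1, the autocovariance is
  gamma(k) = sigma^2 * sum_{i=0..q-k} theta_i * theta_{i+k},
and rho(k) = gamma(k) / gamma(0). Sigma^2 cancels.
  numerator   = (1)*(0.709) + (0.709)*(-0.095) = 0.641645.
  denominator = (1)^2 + (0.709)^2 + (-0.095)^2 = 1.511706.
  rho(1) = 0.641645 / 1.511706 = 0.4245.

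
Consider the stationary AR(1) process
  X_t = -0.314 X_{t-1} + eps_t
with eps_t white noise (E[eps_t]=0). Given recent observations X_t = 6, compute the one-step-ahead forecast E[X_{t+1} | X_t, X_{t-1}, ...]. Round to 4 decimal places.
E[X_{t+1} \mid \mathcal F_t] = -1.8840

For an AR(p) model X_t = c + sum_i phi_i X_{t-i} + eps_t, the
one-step-ahead conditional mean is
  E[X_{t+1} | X_t, ...] = c + sum_i phi_i X_{t+1-i}.
Substitute known values:
  E[X_{t+1} | ...] = (-0.314) * (6)
                   = -1.8840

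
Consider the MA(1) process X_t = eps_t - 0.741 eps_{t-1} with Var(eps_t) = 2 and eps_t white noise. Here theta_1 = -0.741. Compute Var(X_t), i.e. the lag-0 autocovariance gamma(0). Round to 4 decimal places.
\gamma(0) = 3.0982

For an MA(q) process X_t = eps_t + sum_i theta_i eps_{t-i} with
Var(eps_t) = sigma^2, the variance is
  gamma(0) = sigma^2 * (1 + sum_i theta_i^2).
  sum_i theta_i^2 = (-0.741)^2 = 0.549081.
  gamma(0) = 2 * (1 + 0.549081) = 2 * 1.549081 = 3.098162, which rounds to 3.0982.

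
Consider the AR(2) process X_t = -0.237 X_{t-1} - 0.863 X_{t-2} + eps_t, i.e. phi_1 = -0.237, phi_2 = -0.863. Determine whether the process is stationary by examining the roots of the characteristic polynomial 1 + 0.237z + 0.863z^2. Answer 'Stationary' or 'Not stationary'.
\text{Stationary}

The AR(p) characteristic polynomial is P(z) = 1 + 0.237z + 0.863z^2.
Stationarity requires all roots to lie outside the unit circle, i.e. |z| > 1 for every root.
Set 1 + (0.237) z + (0.863) z^2 = 0, i.e. a z^2 + b z + c = 0 with a = 0.863, b = 0.237, c = 1.
Discriminant D = b^2 - 4ac = (0.237)^2 - 4*(0.863)*1 = 0.056169 - (3.452) = -3.395831.
D < 0, so the roots are the complex-conjugate pair z = (-b +/- i sqrt(-D)) / (2a) = -0.1373 +/- 1.0677i.
For a conjugate pair |z|^2 = z * conj(z) = (product of roots) = c/a = 1/(0.863) = 1.158749, so |z| = sqrt(1.158749) = 1.0765 for both roots.
Moduli of all roots: 1.0765, 1.0765.
All moduli strictly greater than 1? Yes.
Verdict: Stationary.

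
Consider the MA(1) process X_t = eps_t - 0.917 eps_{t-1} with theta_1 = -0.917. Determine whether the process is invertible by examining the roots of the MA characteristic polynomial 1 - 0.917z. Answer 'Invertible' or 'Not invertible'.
\text{Invertible}

The MA(q) characteristic polynomial is P(z) = 1 - 0.917z.
Invertibility requires all roots to lie outside the unit circle, i.e. |z| > 1 for every root.
This is linear in z: 1 + (-0.917) z = 0  =>  z = -1/(-0.917) = 1.090513,  |z| = 1.090513.
Moduli of all roots: 1.0905.
All moduli strictly greater than 1? Yes.
Verdict: Invertible.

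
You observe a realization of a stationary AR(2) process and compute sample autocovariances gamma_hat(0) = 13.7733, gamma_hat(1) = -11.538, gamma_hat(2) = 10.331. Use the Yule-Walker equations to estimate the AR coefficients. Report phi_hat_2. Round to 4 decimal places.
\hat\phi_{2} = 0.1620

The Yule-Walker equations for an AR(p) process read, in matrix form,
  Gamma_p phi = r_p,   with   (Gamma_p)_{ij} = gamma(|i - j|),
                       (r_p)_i = gamma(i),   i,j = 1..p.
Substitute the sample gammas (Toeplitz matrix and right-hand side of size 2):
  Gamma_p = [[13.7733, -11.538], [-11.538, 13.7733]]
  r_p     = [-11.538, 10.331]
Written out:
  13.7733 phi_1 - 11.538 phi_2 = -11.538
  -11.538 phi_1 + 13.7733 phi_2 = 10.331
Solve by Cramer's rule:
  det = gamma(0)^2 - gamma(1)^2 = (13.7733)^2 - (-11.538)^2 = 189.70379289 - 133.125444 = 56.57834889
  phi_hat_1 = [gamma(1) gamma(0) - gamma(1) gamma(2)] / det = [(-11.538)(13.7733) - (-11.538)(10.331)] / 56.57834889 = -39.7172574 / 56.57834889 = -0.702
  phi_hat_2 = [gamma(0) gamma(2) - gamma(1)^2] / det = [(13.7733)(10.331) - (-11.538)^2] / 56.57834889 = 9.1665183 / 56.57834889 = 0.162
So phi_hat = [-0.7020, 0.1620].
Therefore phi_hat_2 = 0.1620.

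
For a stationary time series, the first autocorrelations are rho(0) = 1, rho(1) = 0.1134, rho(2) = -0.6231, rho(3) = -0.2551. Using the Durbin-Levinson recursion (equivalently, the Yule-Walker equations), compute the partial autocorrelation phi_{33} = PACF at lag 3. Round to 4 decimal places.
\phi_{33} = -0.1141

The PACF at lag k is phi_{kk}, the last component of the solution
to the Yule-Walker system G_k phi = r_k where
  (G_k)_{ij} = rho(|i - j|), (r_k)_i = rho(i), i,j = 1..k.
Equivalently, Durbin-Levinson gives phi_{kk} iteratively:
  phi_{11} = rho(1)
  phi_{kk} = [rho(k) - sum_{j=1..k-1} phi_{k-1,j} rho(k-j)]
            / [1 - sum_{j=1..k-1} phi_{k-1,j} rho(j)],
  phi_{k,j} = phi_{k-1,j} - phi_{kk} phi_{k-1,k-j},  j = 1..k-1.
Step k = 1:
  phi_11 = rho(1) = 0.1134.
Step k = 2:
  phi_22 = [rho(2) - phi_11 rho(1)] / [1 - phi_11 rho(1)] = [-0.6231 - (0.1134)(0.1134)] / [1 - (0.1134)(0.1134)]
         = -0.63595956 / 0.98714044 = -0.644244.
  Update: phi_21 = phi_11 - phi_22 phi_11 = 0.1134 - (-0.644244)(0.1134) = 0.186457.
Step k = 3:
  phi_33 = [rho(3) - phi_21 rho(2) - phi_22 rho(1)] / [1 - phi_21 rho(1) - phi_22 rho(2)]
    numerator   = -0.2551 - (0.186457)(-0.6231) - (-0.644244)(0.1134) = -0.06586116
    denominator = 1 - (0.186457)(0.1134) - (-0.644244)(-0.6231) = 0.57742715
  phi_33 = -0.06586116 / 0.57742715 = -0.1141.
Therefore phi_{33} = -0.1141.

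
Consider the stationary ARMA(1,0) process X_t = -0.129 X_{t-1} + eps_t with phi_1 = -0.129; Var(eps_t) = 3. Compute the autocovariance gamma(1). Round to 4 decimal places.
\gamma(1) = -0.3935

Multiply the model equation by X_{t-k} and take expectations. With theta_0 = psi_0 = 1 and psi_j the MA(infinity) weights, this gives
  gamma(k) - sum_i phi_i gamma(k-i) = c_k,
  c_k = sigma^2 * sum_{j=k..q} theta_j psi_{j-k}   (c_k = 0 for k > q),
using gamma(-m) = gamma(m).
Pure AR (q = 0): c_0 = sigma^2 = 3, c_k = 0 for k >= 1.
Equations for k = 0 and k = 1 (AR order 1):
  gamma(0) = phi_1 gamma(1) + c_0
  gamma(1) = phi_1 gamma(0) + c_1
Substituting the second into the first: gamma(0) (1 - phi_1^2) = c_0 + phi_1 c_1, so
  gamma(0) = c_0 / (1 - phi_1^2) = 3 / (1 - (-0.129)^2) = 3 / 0.983359 = 3.050768.
  gamma(1) = phi_1 gamma(0) = (-0.129)(3.050768) = -0.393549.
Therefore gamma(1) = -0.3935 (to 4 decimal places).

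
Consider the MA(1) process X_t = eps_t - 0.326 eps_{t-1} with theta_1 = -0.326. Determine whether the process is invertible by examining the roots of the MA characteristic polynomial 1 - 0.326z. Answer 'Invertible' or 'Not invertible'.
\text{Invertible}

The MA(q) characteristic polynomial is P(z) = 1 - 0.326z.
Invertibility requires all roots to lie outside the unit circle, i.e. |z| > 1 for every root.
This is linear in z: 1 + (-0.326) z = 0  =>  z = -1/(-0.326) = 3.067485,  |z| = 3.067485.
Moduli of all roots: 3.0675.
All moduli strictly greater than 1? Yes.
Verdict: Invertible.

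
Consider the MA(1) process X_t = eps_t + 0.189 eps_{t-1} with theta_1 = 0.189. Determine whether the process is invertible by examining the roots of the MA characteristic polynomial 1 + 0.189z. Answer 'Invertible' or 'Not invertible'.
\text{Invertible}

The MA(q) characteristic polynomial is P(z) = 1 + 0.189z.
Invertibility requires all roots to lie outside the unit circle, i.e. |z| > 1 for every root.
This is linear in z: 1 + (0.189) z = 0  =>  z = -1/(0.189) = -5.291005,  |z| = 5.291005.
Moduli of all roots: 5.2910.
All moduli strictly greater than 1? Yes.
Verdict: Invertible.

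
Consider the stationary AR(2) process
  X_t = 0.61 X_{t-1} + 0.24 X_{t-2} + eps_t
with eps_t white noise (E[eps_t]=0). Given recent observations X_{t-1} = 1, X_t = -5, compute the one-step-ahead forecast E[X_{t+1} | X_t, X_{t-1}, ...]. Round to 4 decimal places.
E[X_{t+1} \mid \mathcal F_t] = -2.8100

For an AR(p) model X_t = c + sum_i phi_i X_{t-i} + eps_t, the
one-step-ahead conditional mean is
  E[X_{t+1} | X_t, ...] = c + sum_i phi_i X_{t+1-i}.
Substitute known values:
  E[X_{t+1} | ...] = (0.61) * (-5) + (0.24) * (1)
                   = -2.8100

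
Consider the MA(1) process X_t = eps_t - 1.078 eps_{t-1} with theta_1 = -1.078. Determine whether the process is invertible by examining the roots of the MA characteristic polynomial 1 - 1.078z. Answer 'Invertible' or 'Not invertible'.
\text{Not invertible}

The MA(q) characteristic polynomial is P(z) = 1 - 1.078z.
Invertibility requires all roots to lie outside the unit circle, i.e. |z| > 1 for every root.
This is linear in z: 1 + (-1.078) z = 0  =>  z = -1/(-1.078) = 0.927644,  |z| = 0.927644.
Moduli of all roots: 0.9276.
All moduli strictly greater than 1? No.
Verdict: Not invertible.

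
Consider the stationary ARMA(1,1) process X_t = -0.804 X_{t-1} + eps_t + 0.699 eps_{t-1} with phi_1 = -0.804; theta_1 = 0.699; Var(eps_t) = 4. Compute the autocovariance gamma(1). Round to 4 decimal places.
\gamma(1) = -0.5203

Multiply the model equation by X_{t-k} and take expectations. With theta_0 = psi_0 = 1 and psi_j the MA(infinity) weights, this gives
  gamma(k) - sum_i phi_i gamma(k-i) = c_k,
  c_k = sigma^2 * sum_{j=k..q} theta_j psi_{j-k}   (c_k = 0 for k > q),
using gamma(-m) = gamma(m).
psi-weights needed (psi_j = theta_j + sum_i phi_i psi_{j-i}):
  psi_1 = theta_1 + phi_1 = 0.699 + (-0.804) = -0.105
Right-hand sides:
  c_0 = sigma^2 (1 + theta_1 psi_1) = 4 * (1 + (0.699)(-0.105)) = 4 * 0.926605 = 3.70642
  c_1 = sigma^2 theta_1 = 4 * (0.699) = 2.796
  c_2 = 0
Equations for k = 0 and k = 1 (AR order 1):
  gamma(0) = phi_1 gamma(1) + c_0
  gamma(1) = phi_1 gamma(0) + c_1
Substituting the second into the first: gamma(0) (1 - phi_1^2) = c_0 + phi_1 c_1, so
  gamma(0) = (c_0 + phi_1 c_1) / (1 - phi_1^2) = (3.70642 + (-0.804)(2.796)) / (1 - (-0.804)^2) = 1.458436 / 0.353584 = 4.124723.
  gamma(1) = phi_1 gamma(0) + c_1 = (-0.804)(4.124723) + (2.796) = -0.520277.
Therefore gamma(1) = -0.5203 (to 4 decimal places).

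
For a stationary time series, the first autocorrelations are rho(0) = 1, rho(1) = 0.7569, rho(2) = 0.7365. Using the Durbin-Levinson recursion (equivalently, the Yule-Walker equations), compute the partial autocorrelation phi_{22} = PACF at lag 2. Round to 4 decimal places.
\phi_{22} = 0.3831

The PACF at lag k is phi_{kk}, the last component of the solution
to the Yule-Walker system G_k phi = r_k where
  (G_k)_{ij} = rho(|i - j|), (r_k)_i = rho(i), i,j = 1..k.
Equivalently, Durbin-Levinson gives phi_{kk} iteratively:
  phi_{11} = rho(1)
  phi_{kk} = [rho(k) - sum_{j=1..k-1} phi_{k-1,j} rho(k-j)]
            / [1 - sum_{j=1..k-1} phi_{k-1,j} rho(j)],
  phi_{k,j} = phi_{k-1,j} - phi_{kk} phi_{k-1,k-j},  j = 1..k-1.
Step k = 1:
  phi_11 = rho(1) = 0.7569.
Step k = 2:
  phi_22 = [rho(2) - phi_11 rho(1)] / [1 - phi_11 rho(1)] = [0.7365 - (0.7569)(0.7569)] / [1 - (0.7569)(0.7569)]
         = 0.16360239 / 0.42710239 = 0.3831.
Therefore phi_{22} = 0.3831.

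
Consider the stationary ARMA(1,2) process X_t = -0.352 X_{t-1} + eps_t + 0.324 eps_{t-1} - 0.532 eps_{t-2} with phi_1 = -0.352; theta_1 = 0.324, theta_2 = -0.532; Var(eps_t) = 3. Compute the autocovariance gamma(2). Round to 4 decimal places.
\gamma(2) = -1.4662

Multiply the model equation by X_{t-k} and take expectations. With theta_0 = psi_0 = 1 and psi_j the MA(infinity) weights, this gives
  gamma(k) - sum_i phi_i gamma(k-i) = c_k,
  c_k = sigma^2 * sum_{j=k..q} theta_j psi_{j-k}   (c_k = 0 for k > q),
using gamma(-m) = gamma(m).
psi-weights needed (psi_j = theta_j + sum_i phi_i psi_{j-i}):
  psi_1 = theta_1 + phi_1 = 0.324 + (-0.352) = -0.028
  psi_2 = theta_2 + phi_1 psi_1 = -0.532 + (-0.352)(-0.028) = -0.522144
Right-hand sides:
  c_0 = sigma^2 (1 + theta_1 psi_1 + theta_2 psi_2) = 3 * (1 + (0.324)(-0.028) + (-0.532)(-0.522144)) = 3 * 1.268709 = 3.806126
  c_1 = sigma^2 (theta_1 + theta_2 psi_1) = 3 * (0.324 + (-0.532)(-0.028)) = 1.016688
  c_2 = sigma^2 theta_2 = 3 * (-0.532) = -1.596
Equations for k = 0 and k = 1 (AR order 1):
  gamma(0) = phi_1 gamma(1) + c_0
  gamma(1) = phi_1 gamma(0) + c_1
Substituting the second into the first: gamma(0) (1 - phi_1^2) = c_0 + phi_1 c_1, so
  gamma(0) = (c_0 + phi_1 c_1) / (1 - phi_1^2) = (3.806126 + (-0.352)(1.016688)) / (1 - (-0.352)^2) = 3.448252 / 0.876096 = 3.935929.
  gamma(1) = phi_1 gamma(0) + c_1 = (-0.352)(3.935929) + (1.016688) = -0.368759.
For k = 2: gamma(2) = phi_1 gamma(1) + c_2
  = (-0.352)(-0.368759) + (-1.596) = -1.466197.
Therefore gamma(2) = -1.4662 (to 4 decimal places).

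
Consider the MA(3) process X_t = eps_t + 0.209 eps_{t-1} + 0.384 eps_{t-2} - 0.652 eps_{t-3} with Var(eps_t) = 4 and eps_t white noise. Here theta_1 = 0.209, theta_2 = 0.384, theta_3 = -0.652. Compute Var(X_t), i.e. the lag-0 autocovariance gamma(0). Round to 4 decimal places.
\gamma(0) = 6.4650

For an MA(q) process X_t = eps_t + sum_i theta_i eps_{t-i} with
Var(eps_t) = sigma^2, the variance is
  gamma(0) = sigma^2 * (1 + sum_i theta_i^2).
  sum_i theta_i^2 = (0.209)^2 + (0.384)^2 + (-0.652)^2 = 0.043681 + 0.147456 + 0.425104 = 0.616241.
  gamma(0) = 4 * (1 + 0.616241) = 4 * 1.616241 = 6.464964, which rounds to 6.4650.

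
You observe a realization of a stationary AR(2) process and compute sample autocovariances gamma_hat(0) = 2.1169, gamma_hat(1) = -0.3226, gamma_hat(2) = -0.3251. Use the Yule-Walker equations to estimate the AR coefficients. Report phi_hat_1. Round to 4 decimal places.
\hat\phi_{1} = -0.1800

The Yule-Walker equations for an AR(p) process read, in matrix form,
  Gamma_p phi = r_p,   with   (Gamma_p)_{ij} = gamma(|i - j|),
                       (r_p)_i = gamma(i),   i,j = 1..p.
Substitute the sample gammas (Toeplitz matrix and right-hand side of size 2):
  Gamma_p = [[2.1169, -0.3226], [-0.3226, 2.1169]]
  r_p     = [-0.3226, -0.3251]
Written out:
  2.1169 phi_1 - 0.3226 phi_2 = -0.3226
  -0.3226 phi_1 + 2.1169 phi_2 = -0.3251
Solve by Cramer's rule:
  det = gamma(0)^2 - gamma(1)^2 = (2.1169)^2 - (-0.3226)^2 = 4.48126561 - 0.10407076 = 4.37719485
  phi_hat_1 = [gamma(1) gamma(0) - gamma(1) gamma(2)] / det = [(-0.3226)(2.1169) - (-0.3226)(-0.3251)] / 4.37719485 = -0.7877892 / 4.37719485 = -0.18
  phi_hat_2 = [gamma(0) gamma(2) - gamma(1)^2] / det = [(2.1169)(-0.3251) - (-0.3226)^2] / 4.37719485 = -0.79227495 / 4.37719485 = -0.181
So phi_hat = [-0.1800, -0.1810].
Therefore phi_hat_1 = -0.1800.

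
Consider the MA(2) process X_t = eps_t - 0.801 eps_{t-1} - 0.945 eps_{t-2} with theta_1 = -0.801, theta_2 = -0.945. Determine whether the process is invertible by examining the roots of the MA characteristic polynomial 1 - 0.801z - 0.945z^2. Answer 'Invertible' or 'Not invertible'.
\text{Not invertible}

The MA(q) characteristic polynomial is P(z) = 1 - 0.801z - 0.945z^2.
Invertibility requires all roots to lie outside the unit circle, i.e. |z| > 1 for every root.
Set 1 + (-0.801) z + (-0.945) z^2 = 0, i.e. a z^2 + b z + c = 0 with a = -0.945, b = -0.801, c = 1.
Discriminant D = b^2 - 4ac = (-0.801)^2 - 4*(-0.945)*1 = 0.641601 - (-3.78) = 4.421601.
D >= 0, so the roots are real: z = (-b +/- sqrt(D)) / (2a) = (0.801 +/- 2.10276) / (-1.89).
  z_1 = (0.801 + 2.10276) / (-1.89) = -1.5364,   |z_1| = 1.5364.
  z_2 = (0.801 - 2.10276) / (-1.89) = 0.6888,   |z_2| = 0.6888.
Moduli of all roots: 1.5364, 0.6888.
All moduli strictly greater than 1? No.
Verdict: Not invertible.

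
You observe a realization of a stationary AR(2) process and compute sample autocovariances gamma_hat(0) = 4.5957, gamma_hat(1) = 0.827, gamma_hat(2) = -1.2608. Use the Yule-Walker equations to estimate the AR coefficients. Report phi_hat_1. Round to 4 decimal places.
\hat\phi_{1} = 0.2370

The Yule-Walker equations for an AR(p) process read, in matrix form,
  Gamma_p phi = r_p,   with   (Gamma_p)_{ij} = gamma(|i - j|),
                       (r_p)_i = gamma(i),   i,j = 1..p.
Substitute the sample gammas (Toeplitz matrix and right-hand side of size 2):
  Gamma_p = [[4.5957, 0.827], [0.827, 4.5957]]
  r_p     = [0.827, -1.2608]
Written out:
  4.5957 phi_1 + 0.827 phi_2 = 0.827
  0.827 phi_1 + 4.5957 phi_2 = -1.2608
Solve by Cramer's rule:
  det = gamma(0)^2 - gamma(1)^2 = (4.5957)^2 - (0.827)^2 = 21.12045849 - 0.683929 = 20.43652949
  phi_hat_1 = [gamma(1) gamma(0) - gamma(1) gamma(2)] / det = [(0.827)(4.5957) - (0.827)(-1.2608)] / 20.43652949 = 4.8433255 / 20.43652949 = 0.237
  phi_hat_2 = [gamma(0) gamma(2) - gamma(1)^2] / det = [(4.5957)(-1.2608) - (0.827)^2] / 20.43652949 = -6.47818756 / 20.43652949 = -0.317
So phi_hat = [0.2370, -0.3170].
Therefore phi_hat_1 = 0.2370.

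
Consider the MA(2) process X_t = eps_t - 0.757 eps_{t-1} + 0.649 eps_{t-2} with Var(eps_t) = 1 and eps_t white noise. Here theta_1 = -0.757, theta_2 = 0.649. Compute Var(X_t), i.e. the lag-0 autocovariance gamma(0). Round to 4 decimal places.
\gamma(0) = 1.9943

For an MA(q) process X_t = eps_t + sum_i theta_i eps_{t-i} with
Var(eps_t) = sigma^2, the variance is
  gamma(0) = sigma^2 * (1 + sum_i theta_i^2).
  sum_i theta_i^2 = (-0.757)^2 + (0.649)^2 = 0.573049 + 0.421201 = 0.99425.
  gamma(0) = 1 * (1 + 0.99425) = 1 * 1.99425 = 1.99425, which rounds to 1.9943.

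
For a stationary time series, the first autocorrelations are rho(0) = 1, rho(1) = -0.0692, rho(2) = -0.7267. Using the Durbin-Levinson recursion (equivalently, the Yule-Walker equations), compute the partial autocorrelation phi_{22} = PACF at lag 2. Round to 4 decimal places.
\phi_{22} = -0.7350

The PACF at lag k is phi_{kk}, the last component of the solution
to the Yule-Walker system G_k phi = r_k where
  (G_k)_{ij} = rho(|i - j|), (r_k)_i = rho(i), i,j = 1..k.
Equivalently, Durbin-Levinson gives phi_{kk} iteratively:
  phi_{11} = rho(1)
  phi_{kk} = [rho(k) - sum_{j=1..k-1} phi_{k-1,j} rho(k-j)]
            / [1 - sum_{j=1..k-1} phi_{k-1,j} rho(j)],
  phi_{k,j} = phi_{k-1,j} - phi_{kk} phi_{k-1,k-j},  j = 1..k-1.
Step k = 1:
  phi_11 = rho(1) = -0.0692.
Step k = 2:
  phi_22 = [rho(2) - phi_11 rho(1)] / [1 - phi_11 rho(1)] = [-0.7267 - (-0.0692)(-0.0692)] / [1 - (-0.0692)(-0.0692)]
         = -0.73148864 / 0.99521136 = -0.735.
Therefore phi_{22} = -0.7350.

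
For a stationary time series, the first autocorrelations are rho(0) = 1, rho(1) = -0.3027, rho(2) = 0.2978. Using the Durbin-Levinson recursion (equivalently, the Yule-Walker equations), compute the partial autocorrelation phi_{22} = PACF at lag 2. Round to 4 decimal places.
\phi_{22} = 0.2270

The PACF at lag k is phi_{kk}, the last component of the solution
to the Yule-Walker system G_k phi = r_k where
  (G_k)_{ij} = rho(|i - j|), (r_k)_i = rho(i), i,j = 1..k.
Equivalently, Durbin-Levinson gives phi_{kk} iteratively:
  phi_{11} = rho(1)
  phi_{kk} = [rho(k) - sum_{j=1..k-1} phi_{k-1,j} rho(k-j)]
            / [1 - sum_{j=1..k-1} phi_{k-1,j} rho(j)],
  phi_{k,j} = phi_{k-1,j} - phi_{kk} phi_{k-1,k-j},  j = 1..k-1.
Step k = 1:
  phi_11 = rho(1) = -0.3027.
Step k = 2:
  phi_22 = [rho(2) - phi_11 rho(1)] / [1 - phi_11 rho(1)] = [0.2978 - (-0.3027)(-0.3027)] / [1 - (-0.3027)(-0.3027)]
         = 0.20617271 / 0.90837271 = 0.227.
Therefore phi_{22} = 0.2270.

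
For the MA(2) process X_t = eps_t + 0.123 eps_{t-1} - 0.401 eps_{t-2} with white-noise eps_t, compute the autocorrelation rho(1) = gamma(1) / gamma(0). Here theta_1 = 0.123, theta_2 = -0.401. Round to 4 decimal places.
\rho(1) = 0.0627

For an MA(q) process with theta_0 = 1, the autocovariance is
  gamma(k) = sigma^2 * sum_{i=0..q-k} theta_i * theta_{i+k},
and rho(k) = gamma(k) / gamma(0). Sigma^2 cancels.
  numerator   = (1)*(0.123) + (0.123)*(-0.401) = 0.073677.
  denominator = (1)^2 + (0.123)^2 + (-0.401)^2 = 1.17593.
  rho(1) = 0.073677 / 1.17593 = 0.0627.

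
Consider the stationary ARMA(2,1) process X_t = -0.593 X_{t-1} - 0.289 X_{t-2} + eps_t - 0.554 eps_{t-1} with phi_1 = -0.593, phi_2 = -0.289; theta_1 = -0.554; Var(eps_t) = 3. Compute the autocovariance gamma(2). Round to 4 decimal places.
\gamma(2) = 0.6425

Multiply the model equation by X_{t-k} and take expectations. With theta_0 = psi_0 = 1 and psi_j the MA(infinity) weights, this gives
  gamma(k) - sum_i phi_i gamma(k-i) = c_k,
  c_k = sigma^2 * sum_{j=k..q} theta_j psi_{j-k}   (c_k = 0 for k > q),
using gamma(-m) = gamma(m).
psi-weights needed (psi_j = theta_j + sum_i phi_i psi_{j-i}):
  psi_1 = theta_1 + phi_1 = -0.554 + (-0.593) = -1.147
Right-hand sides:
  c_0 = sigma^2 (1 + theta_1 psi_1) = 3 * (1 + (-0.554)(-1.147)) = 3 * 1.635438 = 4.906314
  c_1 = sigma^2 theta_1 = 3 * (-0.554) = -1.662
  c_2 = 0
Equations for k = 0, 1, 2 (AR order 2, c_2 = 0):
  (E0) gamma(0) = phi_1 gamma(1) + phi_2 gamma(2) + c_0
  (E1) gamma(1) = phi_1 gamma(0) + phi_2 gamma(1) + c_1
  (E2) gamma(2) = phi_1 gamma(1) + phi_2 gamma(0)
From (E1): gamma(1) = A gamma(0) + B with
  A = phi_1 / (1 - phi_2) = -0.593 / 1.289 = -0.460047,   B = c_1 / (1 - phi_2) = -1.662 / 1.289 = -1.289372.
Insert (E2) into (E0): gamma(0) (1 - phi_2^2) = phi_1 (1 + phi_2) gamma(1) + c_0.
  phi_1 (1 + phi_2) = (-0.593)(0.711) = -0.421623,   1 - phi_2^2 = 0.916479.
Replace gamma(1) by A gamma(0) + B and collect gamma(0):
  gamma(0) [0.916479 - (-0.421623)(-0.460047)] = (-0.421623)(-1.289372) + 4.906314
  gamma(0) * 0.722513 = 5.449943
  gamma(0) = 5.449943 / 0.722513 = 7.54304.
  gamma(1) = A gamma(0) + B = (-0.460047)(7.54304) + (-1.289372) = -4.759521.
  gamma(2) = phi_1 gamma(1) + phi_2 gamma(0) = (-0.593)(-4.759521) + (-0.289)(7.54304) = 0.642457.
Therefore gamma(2) = 0.6425 (to 4 decimal places).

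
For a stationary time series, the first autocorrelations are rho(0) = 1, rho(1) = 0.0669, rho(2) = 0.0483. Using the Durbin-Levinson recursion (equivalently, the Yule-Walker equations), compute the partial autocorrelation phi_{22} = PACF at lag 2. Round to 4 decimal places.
\phi_{22} = 0.0440

The PACF at lag k is phi_{kk}, the last component of the solution
to the Yule-Walker system G_k phi = r_k where
  (G_k)_{ij} = rho(|i - j|), (r_k)_i = rho(i), i,j = 1..k.
Equivalently, Durbin-Levinson gives phi_{kk} iteratively:
  phi_{11} = rho(1)
  phi_{kk} = [rho(k) - sum_{j=1..k-1} phi_{k-1,j} rho(k-j)]
            / [1 - sum_{j=1..k-1} phi_{k-1,j} rho(j)],
  phi_{k,j} = phi_{k-1,j} - phi_{kk} phi_{k-1,k-j},  j = 1..k-1.
Step k = 1:
  phi_11 = rho(1) = 0.0669.
Step k = 2:
  phi_22 = [rho(2) - phi_11 rho(1)] / [1 - phi_11 rho(1)] = [0.0483 - (0.0669)(0.0669)] / [1 - (0.0669)(0.0669)]
         = 0.04382439 / 0.99552439 = 0.044.
Therefore phi_{22} = 0.0440.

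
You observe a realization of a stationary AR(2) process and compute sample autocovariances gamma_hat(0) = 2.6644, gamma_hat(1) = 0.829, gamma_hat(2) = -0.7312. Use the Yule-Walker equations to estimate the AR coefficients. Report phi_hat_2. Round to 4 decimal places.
\hat\phi_{2} = -0.4110

The Yule-Walker equations for an AR(p) process read, in matrix form,
  Gamma_p phi = r_p,   with   (Gamma_p)_{ij} = gamma(|i - j|),
                       (r_p)_i = gamma(i),   i,j = 1..p.
Substitute the sample gammas (Toeplitz matrix and right-hand side of size 2):
  Gamma_p = [[2.6644, 0.829], [0.829, 2.6644]]
  r_p     = [0.829, -0.7312]
Written out:
  2.6644 phi_1 + 0.829 phi_2 = 0.829
  0.829 phi_1 + 2.6644 phi_2 = -0.7312
Solve by Cramer's rule:
  det = gamma(0)^2 - gamma(1)^2 = (2.6644)^2 - (0.829)^2 = 7.09902736 - 0.687241 = 6.41178636
  phi_hat_1 = [gamma(1) gamma(0) - gamma(1) gamma(2)] / det = [(0.829)(2.6644) - (0.829)(-0.7312)] / 6.41178636 = 2.8149524 / 6.41178636 = 0.439
  phi_hat_2 = [gamma(0) gamma(2) - gamma(1)^2] / det = [(2.6644)(-0.7312) - (0.829)^2] / 6.41178636 = -2.63545028 / 6.41178636 = -0.411
So phi_hat = [0.4390, -0.4110].
Therefore phi_hat_2 = -0.4110.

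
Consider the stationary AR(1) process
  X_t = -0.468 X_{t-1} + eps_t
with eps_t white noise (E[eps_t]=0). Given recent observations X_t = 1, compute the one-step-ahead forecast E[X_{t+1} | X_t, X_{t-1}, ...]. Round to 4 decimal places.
E[X_{t+1} \mid \mathcal F_t] = -0.4680

For an AR(p) model X_t = c + sum_i phi_i X_{t-i} + eps_t, the
one-step-ahead conditional mean is
  E[X_{t+1} | X_t, ...] = c + sum_i phi_i X_{t+1-i}.
Substitute known values:
  E[X_{t+1} | ...] = (-0.468) * (1)
                   = -0.4680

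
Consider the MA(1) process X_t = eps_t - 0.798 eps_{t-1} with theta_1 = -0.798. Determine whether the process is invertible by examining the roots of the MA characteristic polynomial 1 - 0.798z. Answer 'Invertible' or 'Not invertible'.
\text{Invertible}

The MA(q) characteristic polynomial is P(z) = 1 - 0.798z.
Invertibility requires all roots to lie outside the unit circle, i.e. |z| > 1 for every root.
This is linear in z: 1 + (-0.798) z = 0  =>  z = -1/(-0.798) = 1.253133,  |z| = 1.253133.
Moduli of all roots: 1.2531.
All moduli strictly greater than 1? Yes.
Verdict: Invertible.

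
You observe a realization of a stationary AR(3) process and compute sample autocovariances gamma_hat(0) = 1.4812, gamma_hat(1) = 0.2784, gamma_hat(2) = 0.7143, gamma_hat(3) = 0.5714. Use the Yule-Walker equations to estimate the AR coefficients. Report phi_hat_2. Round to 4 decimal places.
\hat\phi_{2} = 0.4300

The Yule-Walker equations for an AR(p) process read, in matrix form,
  Gamma_p phi = r_p,   with   (Gamma_p)_{ij} = gamma(|i - j|),
                       (r_p)_i = gamma(i),   i,j = 1..p.
Substitute the sample gammas (Toeplitz matrix and right-hand side of size 3):
  Gamma_p = [[1.4812, 0.2784, 0.7143], [0.2784, 1.4812, 0.2784], [0.7143, 0.2784, 1.4812]]
  r_p     = [0.2784, 0.7143, 0.5714]
Written out (R1..R3):
  (R1) 1.4812 phi_1 + 0.2784 phi_2 + 0.7143 phi_3 = 0.2784
  (R2) 0.2784 phi_1 + 1.4812 phi_2 + 0.2784 phi_3 = 0.7143
  (R3) 0.7143 phi_1 + 0.2784 phi_2 + 1.4812 phi_3 = 0.5714
Gaussian elimination:
  R2 <- R2 - (0.2784/1.4812) R1 = R2 - (0.187956) R1:  1.428873 phi_2 + 0.144143 phi_3 = 0.661973
  R3 <- R3 - (0.7143/1.4812) R1 = R3 - (0.482244) R1:  0.144143 phi_2 + 1.136733 phi_3 = 0.437143
  R3 <- R3 - (0.144143/1.428873) R2 = R3 - (0.100879) R2:  1.122192 phi_3 = 0.370364
Back-substitution:
  phi_hat_3 = 0.370364 / 1.122192 = 0.330036
  phi_hat_2 = (0.661973 - (0.144143)(0.330036)) / 1.428873 = 0.42999
  phi_hat_1 = (0.2784 - (0.2784)(0.42999) - (0.7143)(0.330036)) / 1.4812 = -0.052021
So phi_hat = [-0.0520, 0.4300, 0.3300].
Therefore phi_hat_2 = 0.4300.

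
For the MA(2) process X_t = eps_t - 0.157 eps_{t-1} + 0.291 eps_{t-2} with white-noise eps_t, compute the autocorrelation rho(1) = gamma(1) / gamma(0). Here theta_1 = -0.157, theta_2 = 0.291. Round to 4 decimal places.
\rho(1) = -0.1827

For an MA(q) process with theta_0 = 1, the autocovariance is
  gamma(k) = sigma^2 * sum_{i=0..q-k} theta_i * theta_{i+k},
and rho(k) = gamma(k) / gamma(0). Sigma^2 cancels.
  numerator   = (1)*(-0.157) + (-0.157)*(0.291) = -0.202687.
  denominator = (1)^2 + (-0.157)^2 + (0.291)^2 = 1.10933.
  rho(1) = -0.202687 / 1.10933 = -0.1827.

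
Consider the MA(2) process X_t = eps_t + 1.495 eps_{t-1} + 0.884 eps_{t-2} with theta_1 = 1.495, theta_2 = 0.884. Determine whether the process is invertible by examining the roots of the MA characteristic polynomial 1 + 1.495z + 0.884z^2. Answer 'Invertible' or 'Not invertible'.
\text{Invertible}

The MA(q) characteristic polynomial is P(z) = 1 + 1.495z + 0.884z^2.
Invertibility requires all roots to lie outside the unit circle, i.e. |z| > 1 for every root.
Set 1 + (1.495) z + (0.884) z^2 = 0, i.e. a z^2 + b z + c = 0 with a = 0.884, b = 1.495, c = 1.
Discriminant D = b^2 - 4ac = (1.495)^2 - 4*(0.884)*1 = 2.235025 - (3.536) = -1.300975.
D < 0, so the roots are the complex-conjugate pair z = (-b +/- i sqrt(-D)) / (2a) = -0.8456 +/- 0.6451i.
For a conjugate pair |z|^2 = z * conj(z) = (product of roots) = c/a = 1/(0.884) = 1.131222, so |z| = sqrt(1.131222) = 1.0636 for both roots.
Moduli of all roots: 1.0636, 1.0636.
All moduli strictly greater than 1? Yes.
Verdict: Invertible.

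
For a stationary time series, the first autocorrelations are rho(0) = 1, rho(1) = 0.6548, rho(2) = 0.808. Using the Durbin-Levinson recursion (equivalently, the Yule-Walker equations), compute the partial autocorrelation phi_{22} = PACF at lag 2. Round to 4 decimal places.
\phi_{22} = 0.6639

The PACF at lag k is phi_{kk}, the last component of the solution
to the Yule-Walker system G_k phi = r_k where
  (G_k)_{ij} = rho(|i - j|), (r_k)_i = rho(i), i,j = 1..k.
Equivalently, Durbin-Levinson gives phi_{kk} iteratively:
  phi_{11} = rho(1)
  phi_{kk} = [rho(k) - sum_{j=1..k-1} phi_{k-1,j} rho(k-j)]
            / [1 - sum_{j=1..k-1} phi_{k-1,j} rho(j)],
  phi_{k,j} = phi_{k-1,j} - phi_{kk} phi_{k-1,k-j},  j = 1..k-1.
Step k = 1:
  phi_11 = rho(1) = 0.6548.
Step k = 2:
  phi_22 = [rho(2) - phi_11 rho(1)] / [1 - phi_11 rho(1)] = [0.808 - (0.6548)(0.6548)] / [1 - (0.6548)(0.6548)]
         = 0.37923696 / 0.57123696 = 0.6639.
Therefore phi_{22} = 0.6639.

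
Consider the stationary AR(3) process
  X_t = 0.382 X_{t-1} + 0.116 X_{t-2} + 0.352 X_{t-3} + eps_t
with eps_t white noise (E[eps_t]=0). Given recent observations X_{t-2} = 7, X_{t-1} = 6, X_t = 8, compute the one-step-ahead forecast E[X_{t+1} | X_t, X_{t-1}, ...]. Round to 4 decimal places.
E[X_{t+1} \mid \mathcal F_t] = 6.2160

For an AR(p) model X_t = c + sum_i phi_i X_{t-i} + eps_t, the
one-step-ahead conditional mean is
  E[X_{t+1} | X_t, ...] = c + sum_i phi_i X_{t+1-i}.
Substitute known values:
  E[X_{t+1} | ...] = (0.382) * (8) + (0.116) * (6) + (0.352) * (7)
                   = 6.2160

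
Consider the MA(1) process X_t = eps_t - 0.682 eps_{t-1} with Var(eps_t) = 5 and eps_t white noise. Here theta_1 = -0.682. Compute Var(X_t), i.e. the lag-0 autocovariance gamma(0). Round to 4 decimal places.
\gamma(0) = 7.3256

For an MA(q) process X_t = eps_t + sum_i theta_i eps_{t-i} with
Var(eps_t) = sigma^2, the variance is
  gamma(0) = sigma^2 * (1 + sum_i theta_i^2).
  sum_i theta_i^2 = (-0.682)^2 = 0.465124.
  gamma(0) = 5 * (1 + 0.465124) = 5 * 1.465124 = 7.32562, which rounds to 7.3256.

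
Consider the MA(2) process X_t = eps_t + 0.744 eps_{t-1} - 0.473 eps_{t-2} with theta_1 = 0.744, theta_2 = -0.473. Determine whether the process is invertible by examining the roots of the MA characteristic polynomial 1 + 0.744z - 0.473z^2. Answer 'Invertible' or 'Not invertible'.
\text{Not invertible}

The MA(q) characteristic polynomial is P(z) = 1 + 0.744z - 0.473z^2.
Invertibility requires all roots to lie outside the unit circle, i.e. |z| > 1 for every root.
Set 1 + (0.744) z + (-0.473) z^2 = 0, i.e. a z^2 + b z + c = 0 with a = -0.473, b = 0.744, c = 1.
Discriminant D = b^2 - 4ac = (0.744)^2 - 4*(-0.473)*1 = 0.553536 - (-1.892) = 2.445536.
D >= 0, so the roots are real: z = (-b +/- sqrt(D)) / (2a) = (-0.744 +/- 1.563821) / (-0.946).
  z_1 = (-0.744 + 1.563821) / (-0.946) = -0.8666,   |z_1| = 0.8666.
  z_2 = (-0.744 - 1.563821) / (-0.946) = 2.4396,   |z_2| = 2.4396.
Moduli of all roots: 0.8666, 2.4396.
All moduli strictly greater than 1? No.
Verdict: Not invertible.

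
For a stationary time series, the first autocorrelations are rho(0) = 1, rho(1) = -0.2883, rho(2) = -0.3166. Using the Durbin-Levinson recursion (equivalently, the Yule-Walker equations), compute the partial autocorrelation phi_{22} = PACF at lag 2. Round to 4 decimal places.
\phi_{22} = -0.4360

The PACF at lag k is phi_{kk}, the last component of the solution
to the Yule-Walker system G_k phi = r_k where
  (G_k)_{ij} = rho(|i - j|), (r_k)_i = rho(i), i,j = 1..k.
Equivalently, Durbin-Levinson gives phi_{kk} iteratively:
  phi_{11} = rho(1)
  phi_{kk} = [rho(k) - sum_{j=1..k-1} phi_{k-1,j} rho(k-j)]
            / [1 - sum_{j=1..k-1} phi_{k-1,j} rho(j)],
  phi_{k,j} = phi_{k-1,j} - phi_{kk} phi_{k-1,k-j},  j = 1..k-1.
Step k = 1:
  phi_11 = rho(1) = -0.2883.
Step k = 2:
  phi_22 = [rho(2) - phi_11 rho(1)] / [1 - phi_11 rho(1)] = [-0.3166 - (-0.2883)(-0.2883)] / [1 - (-0.2883)(-0.2883)]
         = -0.39971689 / 0.91688311 = -0.436.
Therefore phi_{22} = -0.4360.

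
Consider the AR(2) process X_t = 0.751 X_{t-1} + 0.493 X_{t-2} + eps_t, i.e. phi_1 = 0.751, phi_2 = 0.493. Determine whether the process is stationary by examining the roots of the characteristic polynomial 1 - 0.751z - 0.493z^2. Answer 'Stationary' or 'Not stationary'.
\text{Not stationary}

The AR(p) characteristic polynomial is P(z) = 1 - 0.751z - 0.493z^2.
Stationarity requires all roots to lie outside the unit circle, i.e. |z| > 1 for every root.
Set 1 + (-0.751) z + (-0.493) z^2 = 0, i.e. a z^2 + b z + c = 0 with a = -0.493, b = -0.751, c = 1.
Discriminant D = b^2 - 4ac = (-0.751)^2 - 4*(-0.493)*1 = 0.564001 - (-1.972) = 2.536001.
D >= 0, so the roots are real: z = (-b +/- sqrt(D)) / (2a) = (0.751 +/- 1.592483) / (-0.986).
  z_1 = (0.751 + 1.592483) / (-0.986) = -2.3768,   |z_1| = 2.3768.
  z_2 = (0.751 - 1.592483) / (-0.986) = 0.8534,   |z_2| = 0.8534.
Moduli of all roots: 2.3768, 0.8534.
All moduli strictly greater than 1? No.
Verdict: Not stationary.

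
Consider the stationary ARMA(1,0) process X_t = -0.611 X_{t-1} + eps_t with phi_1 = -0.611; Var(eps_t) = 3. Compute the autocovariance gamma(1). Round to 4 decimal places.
\gamma(1) = -2.9249

Multiply the model equation by X_{t-k} and take expectations. With theta_0 = psi_0 = 1 and psi_j the MA(infinity) weights, this gives
  gamma(k) - sum_i phi_i gamma(k-i) = c_k,
  c_k = sigma^2 * sum_{j=k..q} theta_j psi_{j-k}   (c_k = 0 for k > q),
using gamma(-m) = gamma(m).
Pure AR (q = 0): c_0 = sigma^2 = 3, c_k = 0 for k >= 1.
Equations for k = 0 and k = 1 (AR order 1):
  gamma(0) = phi_1 gamma(1) + c_0
  gamma(1) = phi_1 gamma(0) + c_1
Substituting the second into the first: gamma(0) (1 - phi_1^2) = c_0 + phi_1 c_1, so
  gamma(0) = c_0 / (1 - phi_1^2) = 3 / (1 - (-0.611)^2) = 3 / 0.626679 = 4.78714.
  gamma(1) = phi_1 gamma(0) = (-0.611)(4.78714) = -2.924942.
Therefore gamma(1) = -2.9249 (to 4 decimal places).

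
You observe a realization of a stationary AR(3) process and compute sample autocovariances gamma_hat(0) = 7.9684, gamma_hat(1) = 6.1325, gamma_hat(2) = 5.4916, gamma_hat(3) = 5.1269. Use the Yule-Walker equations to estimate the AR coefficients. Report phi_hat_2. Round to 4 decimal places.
\hat\phi_{2} = 0.1520

The Yule-Walker equations for an AR(p) process read, in matrix form,
  Gamma_p phi = r_p,   with   (Gamma_p)_{ij} = gamma(|i - j|),
                       (r_p)_i = gamma(i),   i,j = 1..p.
Substitute the sample gammas (Toeplitz matrix and right-hand side of size 3):
  Gamma_p = [[7.9684, 6.1325, 5.4916], [6.1325, 7.9684, 6.1325], [5.4916, 6.1325, 7.9684]]
  r_p     = [6.1325, 5.4916, 5.1269]
Written out (R1..R3):
  (R1) 7.9684 phi_1 + 6.1325 phi_2 + 5.4916 phi_3 = 6.1325
  (R2) 6.1325 phi_1 + 7.9684 phi_2 + 6.1325 phi_3 = 5.4916
  (R3) 5.4916 phi_1 + 6.1325 phi_2 + 7.9684 phi_3 = 5.1269
Gaussian elimination:
  R2 <- R2 - (6.1325/7.9684) R1 = R2 - (0.769602) R1:  3.248813 phi_2 + 1.906151 phi_3 = 0.772013
  R3 <- R3 - (5.4916/7.9684) R1 = R3 - (0.689172) R1:  1.906151 phi_2 + 4.183742 phi_3 = 0.900551
  R3 <- R3 - (1.906151/3.248813) R2 = R3 - (0.586722) R2:  3.06536 phi_3 = 0.447594
Back-substitution:
  phi_hat_3 = 0.447594 / 3.06536 = 0.146017
  phi_hat_2 = (0.772013 - (1.906151)(0.146017)) / 3.248813 = 0.151958
  phi_hat_1 = (6.1325 - (6.1325)(0.151958) - (5.4916)(0.146017)) / 7.9684 = 0.552025
So phi_hat = [0.5520, 0.1520, 0.1460].
Therefore phi_hat_2 = 0.1520.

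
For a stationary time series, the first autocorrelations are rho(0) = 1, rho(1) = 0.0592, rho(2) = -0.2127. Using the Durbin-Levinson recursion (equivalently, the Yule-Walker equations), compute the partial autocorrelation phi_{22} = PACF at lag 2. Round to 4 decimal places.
\phi_{22} = -0.2170

The PACF at lag k is phi_{kk}, the last component of the solution
to the Yule-Walker system G_k phi = r_k where
  (G_k)_{ij} = rho(|i - j|), (r_k)_i = rho(i), i,j = 1..k.
Equivalently, Durbin-Levinson gives phi_{kk} iteratively:
  phi_{11} = rho(1)
  phi_{kk} = [rho(k) - sum_{j=1..k-1} phi_{k-1,j} rho(k-j)]
            / [1 - sum_{j=1..k-1} phi_{k-1,j} rho(j)],
  phi_{k,j} = phi_{k-1,j} - phi_{kk} phi_{k-1,k-j},  j = 1..k-1.
Step k = 1:
  phi_11 = rho(1) = 0.0592.
Step k = 2:
  phi_22 = [rho(2) - phi_11 rho(1)] / [1 - phi_11 rho(1)] = [-0.2127 - (0.0592)(0.0592)] / [1 - (0.0592)(0.0592)]
         = -0.21620464 / 0.99649536 = -0.217.
Therefore phi_{22} = -0.2170.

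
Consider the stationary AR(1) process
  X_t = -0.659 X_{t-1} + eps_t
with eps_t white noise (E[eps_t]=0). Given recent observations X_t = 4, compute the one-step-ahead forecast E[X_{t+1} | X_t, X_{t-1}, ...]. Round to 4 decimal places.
E[X_{t+1} \mid \mathcal F_t] = -2.6360

For an AR(p) model X_t = c + sum_i phi_i X_{t-i} + eps_t, the
one-step-ahead conditional mean is
  E[X_{t+1} | X_t, ...] = c + sum_i phi_i X_{t+1-i}.
Substitute known values:
  E[X_{t+1} | ...] = (-0.659) * (4)
                   = -2.6360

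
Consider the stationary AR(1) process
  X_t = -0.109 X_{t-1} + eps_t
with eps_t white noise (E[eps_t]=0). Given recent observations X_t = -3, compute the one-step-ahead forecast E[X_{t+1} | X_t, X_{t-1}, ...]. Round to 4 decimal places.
E[X_{t+1} \mid \mathcal F_t] = 0.3270

For an AR(p) model X_t = c + sum_i phi_i X_{t-i} + eps_t, the
one-step-ahead conditional mean is
  E[X_{t+1} | X_t, ...] = c + sum_i phi_i X_{t+1-i}.
Substitute known values:
  E[X_{t+1} | ...] = (-0.109) * (-3)
                   = 0.3270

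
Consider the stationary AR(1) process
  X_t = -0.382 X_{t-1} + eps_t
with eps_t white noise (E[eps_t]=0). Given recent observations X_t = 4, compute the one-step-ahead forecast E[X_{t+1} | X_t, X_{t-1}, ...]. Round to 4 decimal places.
E[X_{t+1} \mid \mathcal F_t] = -1.5280

For an AR(p) model X_t = c + sum_i phi_i X_{t-i} + eps_t, the
one-step-ahead conditional mean is
  E[X_{t+1} | X_t, ...] = c + sum_i phi_i X_{t+1-i}.
Substitute known values:
  E[X_{t+1} | ...] = (-0.382) * (4)
                   = -1.5280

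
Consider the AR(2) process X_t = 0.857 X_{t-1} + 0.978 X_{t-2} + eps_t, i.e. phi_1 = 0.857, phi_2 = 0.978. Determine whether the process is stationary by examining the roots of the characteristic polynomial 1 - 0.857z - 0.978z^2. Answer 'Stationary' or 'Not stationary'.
\text{Not stationary}

The AR(p) characteristic polynomial is P(z) = 1 - 0.857z - 0.978z^2.
Stationarity requires all roots to lie outside the unit circle, i.e. |z| > 1 for every root.
Set 1 + (-0.857) z + (-0.978) z^2 = 0, i.e. a z^2 + b z + c = 0 with a = -0.978, b = -0.857, c = 1.
Discriminant D = b^2 - 4ac = (-0.857)^2 - 4*(-0.978)*1 = 0.734449 - (-3.912) = 4.646449.
D >= 0, so the roots are real: z = (-b +/- sqrt(D)) / (2a) = (0.857 +/- 2.155562) / (-1.956).
  z_1 = (0.857 + 2.155562) / (-1.956) = -1.5402,   |z_1| = 1.5402.
  z_2 = (0.857 - 2.155562) / (-1.956) = 0.6639,   |z_2| = 0.6639.
Moduli of all roots: 1.5402, 0.6639.
All moduli strictly greater than 1? No.
Verdict: Not stationary.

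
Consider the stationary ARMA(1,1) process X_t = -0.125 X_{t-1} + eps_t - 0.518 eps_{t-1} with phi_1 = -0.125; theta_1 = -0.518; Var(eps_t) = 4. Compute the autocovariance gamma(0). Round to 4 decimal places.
\gamma(0) = 5.6800

Multiply the model equation by X_{t-k} and take expectations. With theta_0 = psi_0 = 1 and psi_j the MA(infinity) weights, this gives
  gamma(k) - sum_i phi_i gamma(k-i) = c_k,
  c_k = sigma^2 * sum_{j=k..q} theta_j psi_{j-k}   (c_k = 0 for k > q),
using gamma(-m) = gamma(m).
psi-weights needed (psi_j = theta_j + sum_i phi_i psi_{j-i}):
  psi_1 = theta_1 + phi_1 = -0.518 + (-0.125) = -0.643
Right-hand sides:
  c_0 = sigma^2 (1 + theta_1 psi_1) = 4 * (1 + (-0.518)(-0.643)) = 4 * 1.333074 = 5.332296
  c_1 = sigma^2 theta_1 = 4 * (-0.518) = -2.072
  c_2 = 0
Equations for k = 0 and k = 1 (AR order 1):
  gamma(0) = phi_1 gamma(1) + c_0
  gamma(1) = phi_1 gamma(0) + c_1
Substituting the second into the first: gamma(0) (1 - phi_1^2) = c_0 + phi_1 c_1, so
  gamma(0) = (c_0 + phi_1 c_1) / (1 - phi_1^2) = (5.332296 + (-0.125)(-2.072)) / (1 - (-0.125)^2) = 5.591296 / 0.984375 = 5.680047.
Therefore gamma(0) = 5.6800 (to 4 decimal places).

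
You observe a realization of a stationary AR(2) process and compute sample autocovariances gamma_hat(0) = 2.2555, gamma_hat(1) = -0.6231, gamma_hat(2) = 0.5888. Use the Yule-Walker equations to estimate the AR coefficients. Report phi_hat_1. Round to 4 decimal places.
\hat\phi_{1} = -0.2210

The Yule-Walker equations for an AR(p) process read, in matrix form,
  Gamma_p phi = r_p,   with   (Gamma_p)_{ij} = gamma(|i - j|),
                       (r_p)_i = gamma(i),   i,j = 1..p.
Substitute the sample gammas (Toeplitz matrix and right-hand side of size 2):
  Gamma_p = [[2.2555, -0.6231], [-0.6231, 2.2555]]
  r_p     = [-0.6231, 0.5888]
Written out:
  2.2555 phi_1 - 0.6231 phi_2 = -0.6231
  -0.6231 phi_1 + 2.2555 phi_2 = 0.5888
Solve by Cramer's rule:
  det = gamma(0)^2 - gamma(1)^2 = (2.2555)^2 - (-0.6231)^2 = 5.08728025 - 0.38825361 = 4.69902664
  phi_hat_1 = [gamma(1) gamma(0) - gamma(1) gamma(2)] / det = [(-0.6231)(2.2555) - (-0.6231)(0.5888)] / 4.69902664 = -1.03852077 / 4.69902664 = -0.221
  phi_hat_2 = [gamma(0) gamma(2) - gamma(1)^2] / det = [(2.2555)(0.5888) - (-0.6231)^2] / 4.69902664 = 0.93978479 / 4.69902664 = 0.2
So phi_hat = [-0.2210, 0.2000].
Therefore phi_hat_1 = -0.2210.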